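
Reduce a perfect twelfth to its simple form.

Subtracting seven from the interval number removes an octave: 12 − 7 = 5.
That makes a perfect twelfth a compound perfect fifth — an octave plus a perfect fifth.

perfect 5th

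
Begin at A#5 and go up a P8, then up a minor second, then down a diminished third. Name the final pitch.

A#5 up a perfect octave → A#6 (12 semitones).
A#6 up a minor second → B6 (1 semitone).
Down a diminished third from B6: G##6 (2 semitones down).

G##6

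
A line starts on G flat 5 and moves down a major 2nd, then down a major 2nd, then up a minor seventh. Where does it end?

D double-flat 6

Down a major second from Gb5: Fb5 (2 semitones down).
A major second down from Fb5 is Ebb5.
Up a minor seventh from Ebb5: Dbb6 (10 semitones up).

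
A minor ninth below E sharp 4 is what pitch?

Two letters down from E (plus an octave) reaches D.
A minor ninth is 13 semitones; 13 semitones down from E#4 gives D##3.

D double-sharp 3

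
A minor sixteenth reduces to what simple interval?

m2

Subtracting seven from the interval number removes an octave: 16 − 14 = 2.
So a minor sixteenth is 2 octaves plus a minor second. The quality is unchanged.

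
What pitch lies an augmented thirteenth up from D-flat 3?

Six letters up from D (plus an octave) reaches B.
Moving 22 semitones up from Db3 (the size of an augmented thirteenth) reaches B4.

B 4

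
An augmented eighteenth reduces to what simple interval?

Each octave removed subtracts seven from the number: 18 − 14 = 4.
That makes an augmented eighteenth a compound augmented fourth — 2 octaves plus an augmented fourth.

A4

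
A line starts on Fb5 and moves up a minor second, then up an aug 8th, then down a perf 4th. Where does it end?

Db6

Fb5 up a minor second → Gbb5 (1 semitone).
An augmented octave up from Gbb5 is Gb6.
Gb6 down a perfect fourth → Db6 (5 semitones).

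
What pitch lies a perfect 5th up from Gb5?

The fifth takes the letter from G up to D.
A perfect fifth is 7 semitones; 7 semitones up from Gb5 gives Db6.

Db6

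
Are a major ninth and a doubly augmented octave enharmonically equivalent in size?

Yes

Both span 14 semitones: a major ninth and a doubly augmented octave are the same chromatic distance.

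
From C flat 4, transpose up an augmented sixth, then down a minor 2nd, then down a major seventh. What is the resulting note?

Up an augmented sixth from Cb4: A4 (10 semitones up).
A minor second down from A4 is G#4.
G#4 down a major seventh → A3 (11 semitones).

A 3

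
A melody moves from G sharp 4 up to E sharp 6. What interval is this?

M13

G to E spans six letter names (G-A-B-C-D-E), plus an octave, so the interval is some kind of thirteenth.
G#4 to E#6 is 21 semitones, matching the major thirteenth exactly, so the quality is major.
(Equivalently, a compound major sixth: a major sixth plus an octave.)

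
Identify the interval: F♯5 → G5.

minor 2nd

F to G spans two letter names (F-G), so the interval is some kind of second.
A major second would be 2 semitones, but F#5 to G5 is 1 — one semitone narrower, making it a minor second.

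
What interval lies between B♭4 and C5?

major second

B to C spans two letter names (B-C) — that makes it a second of some quality.
Bb4 to C5 is 2 semitones, matching the major second exactly, so the quality is major.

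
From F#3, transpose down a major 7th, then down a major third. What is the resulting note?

Eb2

A major seventh down from F#3 is G2.
A major third down from G2 is Eb2.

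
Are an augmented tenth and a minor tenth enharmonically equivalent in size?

No

An augmented tenth spans 17 semitones; a minor tenth spans 15 semitones. They differ by 2.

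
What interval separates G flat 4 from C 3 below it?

diminished twelfth

Descending from Gb4 to C3 is the same interval as ascending C3 to Gb4.
C to G spans five letter names (C-D-E-F-G), plus an octave: a twelfth.
C3 to Gb4 spans 18 semitones — one semitone narrower than the perfect twelfth (19) — giving a diminished twelfth.
(Equivalently, a compound diminished fifth: a diminished fifth plus an octave.)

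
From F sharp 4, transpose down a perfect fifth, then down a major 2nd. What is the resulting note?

Down a perfect fifth from F#4: B3 (7 semitones down).
A major second down from B3 is A3.

A 3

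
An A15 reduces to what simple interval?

A8

Take out an octave (7 from the number): 15 − 7 = 8.
So an augmented fifteenth is an octave plus an augmented octave. The quality is unchanged.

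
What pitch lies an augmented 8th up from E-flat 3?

For an octave the letter name doesn't change: still E, an octave up.
An augmented octave spans 13 semitones, so from Eb3 the target pitch is E4.

E 4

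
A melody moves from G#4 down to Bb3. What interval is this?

augmented sixth

Descending from G#4 to Bb3 is the same interval as ascending Bb3 to G#4.
B to G spans six letter names (B-C-D-E-F-G), so the interval is some kind of sixth.
A major sixth would be 9 semitones; Bb3 to G#4 is 10, one semitone wider, so the interval is augmented.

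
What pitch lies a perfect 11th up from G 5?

C 7

Counting four letter names plus an octave up from G lands on C.
A perfect eleventh spans 17 semitones, so from G5 the target pitch is C7.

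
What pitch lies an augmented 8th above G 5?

G sharp 6

For an octave the letter name doesn't change: still G, an octave up.
An augmented octave spans 13 semitones, so from G5 the target pitch is G#6.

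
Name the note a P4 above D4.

The fourth takes the letter from D up to G.
A perfect fourth is 5 semitones; 5 semitones up from D4 gives G4.

G4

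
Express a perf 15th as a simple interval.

P8

Subtracting seven from the interval number removes an octave: 15 − 7 = 8.
That makes a perfect fifteenth a compound perfect octave — an octave plus a perfect octave.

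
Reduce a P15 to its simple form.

perfect octave

Subtracting seven from the interval number removes an octave: 15 − 7 = 8.
Quality carries through unchanged, so the simple form is a perfect octave.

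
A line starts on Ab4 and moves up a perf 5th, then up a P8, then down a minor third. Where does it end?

C6

Up a perfect fifth from Ab4: Eb5 (7 semitones up).
Eb5 up a perfect octave → Eb6 (12 semitones).
Down a minor third from Eb6: C6 (3 semitones down).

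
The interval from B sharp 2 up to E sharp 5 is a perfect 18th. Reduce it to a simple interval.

P4

Subtracting seven from the interval number removes an octave: 18 − 14 = 4.
That makes a perfect eighteenth a compound perfect fourth — 2 octaves plus a perfect fourth.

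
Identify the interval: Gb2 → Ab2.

major second

G to A spans two letter names (G-A): a second.
Counting semitones, Gb2→Ab2 is 2, which is the major second.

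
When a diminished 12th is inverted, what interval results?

First reduce the compound diminished twelfth to its simple form, a diminished fifth.
The rule of nine gives the new number: 9 − 5 = 4, so a fifth becomes a fourth.
The quality also flips — diminished becomes augmented — giving an augmented fourth.

augmented 4th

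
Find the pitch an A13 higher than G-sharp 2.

Counting six letter names plus an octave up from G lands on E.
An augmented thirteenth spans 22 semitones, so from G#2 the target pitch is E##4.

E-double-sharp 4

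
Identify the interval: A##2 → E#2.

augmented fourth

Descending from A##2 to E#2 is the same interval as ascending E#2 to A##2.
E to A spans four letter names (E-F-G-A): a fourth.
A perfect fourth would be 5 semitones; E#2 to A##2 is 6, one semitone wider, so the interval is augmented.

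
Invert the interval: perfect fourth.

Inverted interval numbers add to nine, so a fourth pairs with a fifth (4 + 5 = 9).
Quality inverts too: perfect stays perfect. That makes the inversion a perfect fifth.

P5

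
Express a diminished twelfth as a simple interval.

Each octave removed subtracts seven from the number: 12 − 7 = 5.
That makes a diminished twelfth a compound diminished fifth — an octave plus a diminished fifth.

d5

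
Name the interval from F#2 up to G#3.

F to G spans two letter names (F-G), plus an octave: a ninth.
Counting semitones, F#2→G#3 is 14, which is the major ninth.
(Equivalently, a compound major second: a major second plus an octave.)

major ninth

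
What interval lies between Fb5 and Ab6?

F to A spans three letter names (F-G-A), plus an octave: a tenth.
The major tenth spans 16 semitones, and Fb5 to Ab6 is exactly 16 semitones — so this is a major tenth.
(Equivalently, a compound major third: a major third plus an octave.)

major 10th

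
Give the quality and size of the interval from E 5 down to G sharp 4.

Descending from E5 to G#4 is the same interval as ascending G#4 to E5.
G to E spans six letter names (G-A-B-C-D-E) — that makes it a sixth of some quality.
G#4 to E5 is 8 semitones, a half step short of the major sixth (9), so this is minor.

minor sixth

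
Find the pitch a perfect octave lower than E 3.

For an octave the letter name doesn't change: still E, an octave down.
A perfect octave is 12 semitones; 12 semitones down from E3 gives E2.

E 2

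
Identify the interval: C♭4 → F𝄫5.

C to F spans four letter names (C-D-E-F), plus an octave, so the interval is some kind of eleventh.
A perfect eleventh would be 17 semitones; Cb4 to Fbb5 is 16, one semitone narrower, so the interval is diminished.
(Equivalently, a compound diminished fourth: a diminished fourth plus an octave.)

diminished eleventh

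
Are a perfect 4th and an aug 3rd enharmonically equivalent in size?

A perfect fourth = 5 semitones = an augmented third; enharmonically equal.

Yes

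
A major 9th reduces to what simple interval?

Each octave removed subtracts seven from the number: 9 − 7 = 2.
Quality carries through unchanged, so the simple form is a major second.

major 2nd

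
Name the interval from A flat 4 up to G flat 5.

minor 7th

A to G spans seven letter names (A-B-C-D-E-F-G) — that makes it a seventh of some quality.
At 10 semitones, Ab4→Gb5 falls one short of a major seventh: minor.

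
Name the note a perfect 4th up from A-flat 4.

The fourth takes the letter from A up to D.
A perfect fourth spans 5 semitones, so from Ab4 the target pitch is Db5.

D-flat 5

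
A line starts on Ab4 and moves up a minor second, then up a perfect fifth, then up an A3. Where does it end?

A minor second up from Ab4 is Bbb4.
Up a perfect fifth from Bbb4: Fb5 (7 semitones up).
Fb5 up an augmented third → A5 (5 semitones).

A5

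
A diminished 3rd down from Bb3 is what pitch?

The third takes the letter from B down to G.
A diminished third is 2 semitones; 2 semitones down from Bb3 gives G#3.

G#3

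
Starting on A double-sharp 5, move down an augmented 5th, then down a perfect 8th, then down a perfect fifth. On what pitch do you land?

G sharp 3

An augmented fifth down from A##5 is D#5.
Down a perfect octave from D#5: D#4 (12 semitones down).
D#4 down a perfect fifth → G#3 (7 semitones).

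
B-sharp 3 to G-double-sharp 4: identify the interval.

B to G spans six letter names (B-C-D-E-F-G): a sixth.
The major sixth spans 9 semitones, and B#3 to G##4 is exactly 9 semitones — so this is a major sixth.

major 6th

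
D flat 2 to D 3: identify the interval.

D to D is the same letter name, plus an octave, so the interval is some kind of octave.
A perfect octave would be 12 semitones; Db2 to D3 is 13, one semitone wider, so the interval is augmented.

augmented 8th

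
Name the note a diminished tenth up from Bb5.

Counting three letter names plus an octave up from B lands on D.
A diminished tenth spans 14 semitones, so from Bb5 the target pitch is Dbb7.

Dbb7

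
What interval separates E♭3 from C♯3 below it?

Descending from Eb3 to C#3 is the same interval as ascending C#3 to Eb3.
C to E spans three letter names (C-D-E) — that makes it a third of some quality.
The major third is 4 semitones; here we have 2, two semitones narrower: diminished.

diminished third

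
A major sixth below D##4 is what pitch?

Six letter names down from D: F.
A major sixth spans 9 semitones, so from D##4 the target pitch is F##3.

F##3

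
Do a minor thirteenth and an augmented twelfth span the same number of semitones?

Yes

Both span 20 semitones: a minor thirteenth and an augmented twelfth are the same chromatic distance.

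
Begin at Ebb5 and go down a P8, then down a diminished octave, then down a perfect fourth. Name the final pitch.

Bb2

Down a perfect octave from Ebb5: Ebb4 (12 semitones down).
A diminished octave down from Ebb4 is Eb3.
Eb3 down a perfect fourth → Bb2 (5 semitones).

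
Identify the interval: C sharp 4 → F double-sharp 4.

augmented 4th

C to F spans four letter names (C-D-E-F): a fourth.
The perfect fourth is 5 semitones; here we have 6, one semitone wider: augmented.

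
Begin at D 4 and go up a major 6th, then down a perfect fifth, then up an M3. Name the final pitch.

G sharp 4

Up a major sixth from D4: B4 (9 semitones up).
Down a perfect fifth from B4: E4 (7 semitones down).
E4 up a major third → G#4 (4 semitones).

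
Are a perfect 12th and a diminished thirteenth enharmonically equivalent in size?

Yes

A perfect twelfth spans 19 semitones, and a diminished thirteenth also spans 19 semitones — they're enharmonic.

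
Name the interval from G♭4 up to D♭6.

G to D spans five letter names (G-A-B-C-D), plus an octave — that makes it a twelfth of some quality.
Gb4 to Db6 is 19 semitones, matching the perfect twelfth exactly, so the quality is perfect.
(Equivalently, a compound perfect fifth: a perfect fifth plus an octave.)

P12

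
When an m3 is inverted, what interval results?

Interval numbers invert to sum to nine: 3 + 6 = 9, so a third inverts to a sixth.
Quality inverts too: minor becomes major. That makes the inversion a major sixth.

major 6th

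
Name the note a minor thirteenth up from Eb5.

Cb7

The thirteenth's letter: E up six letter names plus an octave → C.
Moving 20 semitones up from Eb5 (the size of a minor thirteenth) reaches Cb7.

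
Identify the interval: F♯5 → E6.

F to E spans seven letter names (F-G-A-B-C-D-E): a seventh.
A major seventh would be 11 semitones, but F#5 to E6 is 10 — one semitone narrower, making it a minor seventh.

m7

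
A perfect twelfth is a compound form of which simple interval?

perfect fifth

Take out an octave (7 from the number): 12 − 7 = 5.
Quality carries through unchanged, so the simple form is a perfect fifth.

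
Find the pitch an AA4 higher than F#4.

B##4

Counting four letter names up from F lands on B.
A doubly augmented fourth spans 7 semitones, so from F#4 the target pitch is B##4.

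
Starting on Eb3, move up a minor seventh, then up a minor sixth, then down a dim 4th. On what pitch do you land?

A minor seventh up from Eb3 is Db4.
Db4 up a minor sixth → Bbb4 (8 semitones).
A diminished fourth down from Bbb4 is F4.

F4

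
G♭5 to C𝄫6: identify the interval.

G to C spans four letter names (G-A-B-C) — that makes it a fourth of some quality.
A perfect fourth would be 5 semitones; Gb5 to Cbb6 is 4, one semitone narrower, so the interval is diminished.

diminished 4th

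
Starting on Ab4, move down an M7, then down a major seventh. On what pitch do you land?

A major seventh down from Ab4 is Bbb3.
A major seventh down from Bbb3 is Cbb3.

Cbb3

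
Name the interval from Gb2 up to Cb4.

P11

G to C spans four letter names (G-A-B-C), plus an octave — that makes it an eleventh of some quality.
The perfect eleventh spans 17 semitones, and Gb2 to Cb4 is exactly 17 semitones — so this is a perfect eleventh.
(Equivalently, a compound perfect fourth: a perfect fourth plus an octave.)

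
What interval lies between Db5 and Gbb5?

D to G spans four letter names (D-E-F-G), so the interval is some kind of fourth.
A perfect fourth would be 5 semitones; Db5 to Gbb5 is 4, one semitone narrower, so the interval is diminished.

diminished fourth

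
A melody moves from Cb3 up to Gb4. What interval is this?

perfect twelfth

C to G spans five letter names (C-D-E-F-G), plus an octave — that makes it a twelfth of some quality.
Cb3 to Gb4 is 19 semitones, matching the perfect twelfth exactly, so the quality is perfect.
(Equivalently, a compound perfect fifth: a perfect fifth plus an octave.)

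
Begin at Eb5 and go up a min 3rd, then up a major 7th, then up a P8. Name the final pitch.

Up a minor third from Eb5: Gb5 (3 semitones up).
A major seventh up from Gb5 is F6.
F6 up a perfect octave → F7 (12 semitones).

F7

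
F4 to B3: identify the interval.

diminished fifth

Descending from F4 to B3 is the same interval as ascending B3 to F4.
B to F spans five letter names (B-C-D-E-F), so the interval is some kind of fifth.
B3 to F4 spans 6 semitones — one semitone narrower than the perfect fifth (7) — giving a diminished fifth.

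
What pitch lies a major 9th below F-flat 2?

Two letters down from F (plus an octave) reaches E.
Moving 14 semitones down from Fb2 (the size of a major ninth) reaches Ebb1.

E-double-flat 1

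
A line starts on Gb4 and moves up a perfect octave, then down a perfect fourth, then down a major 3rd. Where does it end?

Bbb4

Gb4 up a perfect octave → Gb5 (12 semitones).
Down a perfect fourth from Gb5: Db5 (5 semitones down).
Down a major third from Db5: Bbb4 (4 semitones down).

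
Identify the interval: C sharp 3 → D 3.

minor second

C to D spans two letter names (C-D): a second.
A major second would be 2 semitones, but C#3 to D3 is 1 — one semitone narrower, making it a minor second.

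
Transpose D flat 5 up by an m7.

Counting seven letter names up from D lands on C.
A minor seventh spans 10 semitones, so from Db5 the target pitch is Cb6.

C flat 6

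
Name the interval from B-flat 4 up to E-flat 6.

perfect 11th

B to E spans four letter names (B-C-D-E), plus an octave: an eleventh.
Bb4 to Eb6 is 17 semitones, matching the perfect eleventh exactly, so the quality is perfect.
(Equivalently, a compound perfect fourth: a perfect fourth plus an octave.)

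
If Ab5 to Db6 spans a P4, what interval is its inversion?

perfect fifth

Inverted interval numbers add to nine, so a fourth pairs with a fifth (4 + 5 = 9).
Quality inverts too: perfect stays perfect. That makes the inversion a perfect fifth.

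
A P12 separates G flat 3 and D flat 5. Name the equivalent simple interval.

Subtracting seven from the interval number removes an octave: 12 − 7 = 5.
So a perfect twelfth is an octave plus a perfect fifth. The quality is unchanged.

perfect fifth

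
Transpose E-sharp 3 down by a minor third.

Counting three letter names down from E lands on C.
A minor third is 3 semitones; 3 semitones down from E#3 gives C##3.

C-double-sharp 3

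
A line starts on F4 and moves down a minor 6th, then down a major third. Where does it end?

F3

Down a minor sixth from F4: A3 (8 semitones down).
A3 down a major third → F3 (4 semitones).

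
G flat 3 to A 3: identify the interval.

augmented second

G to A spans two letter names (G-A), so the interval is some kind of second.
A major second would be 2 semitones; Gb3 to A3 is 3, one semitone wider, so the interval is augmented.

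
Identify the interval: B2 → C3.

B to C spans two letter names (B-C) — that makes it a second of some quality.
At 1 semitone, B2→C3 falls one short of a major second: minor.

minor second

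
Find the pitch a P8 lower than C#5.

An octave keeps the letter name C, an octave down from C.
A perfect octave spans 12 semitones, so from C#5 the target pitch is C#4.

C#4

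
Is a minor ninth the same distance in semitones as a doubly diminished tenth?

Both span 13 semitones: a minor ninth and a doubly diminished tenth are the same chromatic distance.

Yes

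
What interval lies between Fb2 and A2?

F to A spans three letter names (F-G-A) — that makes it a third of some quality.
A major third would be 4 semitones; Fb2 to A2 is 5, one semitone wider, so the interval is augmented.

A3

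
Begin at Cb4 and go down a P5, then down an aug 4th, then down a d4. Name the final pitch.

Cb4 down a perfect fifth → Fb3 (7 semitones).
Fb3 down an augmented fourth → Cbb3 (6 semitones).
Cbb3 down a diminished fourth → Gb2 (4 semitones).

Gb2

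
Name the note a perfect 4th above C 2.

F 2

The fourth takes the letter from C up to F.
Moving 5 semitones up from C2 (the size of a perfect fourth) reaches F2.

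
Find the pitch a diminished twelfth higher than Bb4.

Counting five letter names plus an octave up from B lands on F.
Moving 18 semitones up from Bb4 (the size of a diminished twelfth) reaches Fb6.

Fb6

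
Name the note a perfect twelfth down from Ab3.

Db2

Counting five letter names plus an octave down from A lands on D.
A perfect twelfth is 19 semitones; 19 semitones down from Ab3 gives Db2.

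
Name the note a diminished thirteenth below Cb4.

E2

Six letters down from C (plus an octave) reaches E.
Moving 19 semitones down from Cb4 (the size of a diminished thirteenth) reaches E2.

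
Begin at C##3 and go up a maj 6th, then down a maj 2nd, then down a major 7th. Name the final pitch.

A#2

A major sixth up from C##3 is A##3.
A##3 down a major second → G##3 (2 semitones).
Down a major seventh from G##3: A#2 (11 semitones down).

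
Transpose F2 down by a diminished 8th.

An octave keeps the letter name F, an octave down from F.
Moving 11 semitones down from F2 (the size of a diminished octave) reaches F#1.

F#1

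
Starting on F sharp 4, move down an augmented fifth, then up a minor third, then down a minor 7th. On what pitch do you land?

E flat 3

Down an augmented fifth from F#4: Bb3 (8 semitones down).
Up a minor third from Bb3: Db4 (3 semitones up).
Db4 down a minor seventh → Eb3 (10 semitones).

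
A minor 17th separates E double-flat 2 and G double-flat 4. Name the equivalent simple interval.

m3

Take out 2 octaves (14 from the number): 17 − 14 = 3.
So a minor seventeenth is 2 octaves plus a minor third. The quality is unchanged.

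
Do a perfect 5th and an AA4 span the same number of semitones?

Yes

A perfect fifth spans 7 semitones, and a doubly augmented fourth also spans 7 semitones — they're enharmonic.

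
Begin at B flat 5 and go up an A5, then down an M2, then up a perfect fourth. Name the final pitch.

A 6

Up an augmented fifth from Bb5: F#6 (8 semitones up).
A major second down from F#6 is E6.
A perfect fourth up from E6 is A6.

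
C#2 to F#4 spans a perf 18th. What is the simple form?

Take out 2 octaves (14 from the number): 18 − 14 = 4.
Quality carries through unchanged, so the simple form is a perfect fourth.

P4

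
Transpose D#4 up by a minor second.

Counting two letter names up from D lands on E.
Moving 1 semitone up from D#4 (the size of a minor second) reaches E4.

E4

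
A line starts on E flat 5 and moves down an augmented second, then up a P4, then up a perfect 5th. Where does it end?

Down an augmented second from Eb5: Dbb5 (3 semitones down).
A perfect fourth up from Dbb5 is Gbb5.
Gbb5 up a perfect fifth → Dbb6 (7 semitones).

D double-flat 6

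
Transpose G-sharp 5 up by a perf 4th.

The fourth takes the letter from G up to C.
Moving 5 semitones up from G#5 (the size of a perfect fourth) reaches C#6.

C-sharp 6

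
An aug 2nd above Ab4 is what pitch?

B4

Two letter names up from A: B.
An augmented second spans 3 semitones, so from Ab4 the target pitch is B4.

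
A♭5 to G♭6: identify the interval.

A to G spans seven letter names (A-B-C-D-E-F-G): a seventh.
At 10 semitones, Ab5→Gb6 falls one short of a major seventh: minor.

minor 7th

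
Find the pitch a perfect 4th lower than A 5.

The fourth takes the letter from A down to E.
A perfect fourth is 5 semitones; 5 semitones down from A5 gives E5.

E 5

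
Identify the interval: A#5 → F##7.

A to F spans six letter names (A-B-C-D-E-F), plus an octave — that makes it a thirteenth of some quality.
A#5 to F##7 is 21 semitones, matching the major thirteenth exactly, so the quality is major.
(Equivalently, a compound major sixth: a major sixth plus an octave.)

M13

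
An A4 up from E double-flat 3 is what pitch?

The fourth takes the letter from E up to A.
An augmented fourth spans 6 semitones, so from Ebb3 the target pitch is Ab3.

A flat 3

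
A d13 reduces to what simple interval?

d6

Subtracting seven from the interval number removes an octave: 13 − 7 = 6.
That makes a diminished thirteenth a compound diminished sixth — an octave plus a diminished sixth.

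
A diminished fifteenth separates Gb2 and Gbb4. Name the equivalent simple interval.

diminished 8th

Each octave removed subtracts seven from the number: 15 − 7 = 8.
That makes a diminished fifteenth a compound diminished octave — an octave plus a diminished octave.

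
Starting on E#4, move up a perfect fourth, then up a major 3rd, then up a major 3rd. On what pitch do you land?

E#4 up a perfect fourth → A#4 (5 semitones).
A#4 up a major third → C##5 (4 semitones).
A major third up from C##5 is E##5.

E##5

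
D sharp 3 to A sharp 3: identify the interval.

D to A spans five letter names (D-E-F-G-A) — that makes it a fifth of some quality.
The perfect fifth spans 7 semitones, and D#3 to A#3 is exactly 7 semitones — so this is a perfect fifth.

perfect fifth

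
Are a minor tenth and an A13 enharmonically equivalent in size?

No

15 semitones (minor tenth) vs 22 semitones (augmented thirteenth): not equal.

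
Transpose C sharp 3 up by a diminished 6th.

The sixth takes the letter from C up to A.
A diminished sixth spans 7 semitones, so from C#3 the target pitch is Ab3.

A flat 3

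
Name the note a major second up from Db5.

Counting two letter names up from D lands on E.
A major second is 2 semitones; 2 semitones up from Db5 gives Eb5.

Eb5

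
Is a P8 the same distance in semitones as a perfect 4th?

A perfect octave is 12 semitones but a perfect fourth is 5 semitones — different sizes.

No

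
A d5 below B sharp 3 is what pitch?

Five letter names down from B: E.
A diminished fifth spans 6 semitones, so from B#3 the target pitch is E##3.

E double-sharp 3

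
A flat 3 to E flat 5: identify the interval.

perfect 12th

A to E spans five letter names (A-B-C-D-E), plus an octave, so the interval is some kind of twelfth.
The perfect twelfth spans 19 semitones, and Ab3 to Eb5 is exactly 19 semitones — so this is a perfect twelfth.
(Equivalently, a compound perfect fifth: a perfect fifth plus an octave.)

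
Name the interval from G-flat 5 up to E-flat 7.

major 13th

G to E spans six letter names (G-A-B-C-D-E), plus an octave — that makes it a thirteenth of some quality.
The major thirteenth spans 21 semitones, and Gb5 to Eb7 is exactly 21 semitones — so this is a major thirteenth.
(Equivalently, a compound major sixth: a major sixth plus an octave.)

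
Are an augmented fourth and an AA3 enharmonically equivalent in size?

Yes

An augmented fourth spans 6 semitones, and a doubly augmented third also spans 6 semitones — they're enharmonic.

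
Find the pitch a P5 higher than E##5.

Counting five letter names up from E lands on B.
A perfect fifth is 7 semitones; 7 semitones up from E##5 gives B##5.

B##5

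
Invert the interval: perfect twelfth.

First reduce the compound perfect twelfth to its simple form, a perfect fifth.
Inverted interval numbers add to nine, so a fifth pairs with a fourth (5 + 4 = 9).
And perfect stays perfect under inversion, so we get a perfect fourth.

perfect 4th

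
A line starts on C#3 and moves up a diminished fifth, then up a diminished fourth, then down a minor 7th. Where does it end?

Db3

A diminished fifth up from C#3 is G3.
A diminished fourth up from G3 is Cb4.
A minor seventh down from Cb4 is Db3.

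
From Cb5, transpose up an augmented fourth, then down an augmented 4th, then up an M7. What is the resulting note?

Up an augmented fourth from Cb5: F5 (6 semitones up).
Down an augmented fourth from F5: Cb5 (6 semitones down).
Up a major seventh from Cb5: Bb5 (11 semitones up).

Bb5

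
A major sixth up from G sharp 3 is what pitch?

Counting six letter names up from G lands on E.
Moving 9 semitones up from G#3 (the size of a major sixth) reaches E#4.

E sharp 4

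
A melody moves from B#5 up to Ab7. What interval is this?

doubly diminished fourteenth

B to A spans seven letter names (B-C-D-E-F-G-A), plus an octave, so the interval is some kind of fourteenth.
B#5 to Ab7 spans 20 semitones — three semitones narrower than the major fourteenth (23) — giving a doubly diminished fourteenth.
(Equivalently, a compound doubly diminished seventh: a doubly diminished seventh plus an octave.)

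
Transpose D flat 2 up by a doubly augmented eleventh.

The eleventh's letter: D up four letter names plus an octave → G.
Moving 19 semitones up from Db2 (the size of a doubly augmented eleventh) reaches G#3.

G sharp 3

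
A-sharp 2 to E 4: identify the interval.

A to E spans five letter names (A-B-C-D-E), plus an octave: a twelfth.
A#2 to E4 spans 18 semitones — one semitone narrower than the perfect twelfth (19) — giving a diminished twelfth.
(Equivalently, a compound diminished fifth: a diminished fifth plus an octave.)

d12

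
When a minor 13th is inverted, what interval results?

major 3rd

First reduce the compound minor thirteenth to its simple form, a minor sixth.
The rule of nine gives the new number: 9 − 6 = 3, so a sixth becomes a third.
Quality inverts too: minor becomes major. That makes the inversion a major third.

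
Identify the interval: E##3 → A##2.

perfect fifth

Descending from E##3 to A##2 is the same interval as ascending A##2 to E##3.
A to E spans five letter names (A-B-C-D-E): a fifth.
A##2 to E##3 is 7 semitones, matching the perfect fifth exactly, so the quality is perfect.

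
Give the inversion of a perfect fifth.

Inverted interval numbers add to nine, so a fifth pairs with a fourth (5 + 4 = 9).
The quality also flips — perfect stays perfect — giving a perfect fourth.

perfect fourth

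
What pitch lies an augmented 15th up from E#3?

For a fifteenth the letter name doesn't change: still E, two octaves up.
An augmented fifteenth is 25 semitones; 25 semitones up from E#3 gives E##5.

E##5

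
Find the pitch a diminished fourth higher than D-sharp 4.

G 4

Counting four letter names up from D lands on G.
Moving 4 semitones up from D#4 (the size of a diminished fourth) reaches G4.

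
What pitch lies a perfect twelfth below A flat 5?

D flat 4

The twelfth's letter: A down five letter names plus an octave → D.
A perfect twelfth is 19 semitones; 19 semitones down from Ab5 gives Db4.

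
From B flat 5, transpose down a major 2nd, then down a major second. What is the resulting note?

G flat 5

Down a major second from Bb5: Ab5 (2 semitones down).
A major second down from Ab5 is Gb5.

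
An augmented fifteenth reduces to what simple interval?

A8

Each octave removed subtracts seven from the number: 15 − 7 = 8.
That makes an augmented fifteenth a compound augmented octave — an octave plus an augmented octave.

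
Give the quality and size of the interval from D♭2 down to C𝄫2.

augmented second

Descending from Db2 to Cbb2 is the same interval as ascending Cbb2 to Db2.
C to D spans two letter names (C-D): a second.
The major second is 2 semitones; here we have 3, one semitone wider: augmented.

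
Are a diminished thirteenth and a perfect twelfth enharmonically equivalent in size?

Both span 19 semitones: a diminished thirteenth and a perfect twelfth are the same chromatic distance.

Yes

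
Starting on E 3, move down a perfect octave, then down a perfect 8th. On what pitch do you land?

E 1

Down a perfect octave from E3: E2 (12 semitones down).
A perfect octave down from E2 is E1.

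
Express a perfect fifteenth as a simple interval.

P8

Each octave removed subtracts seven from the number: 15 − 7 = 8.
Quality carries through unchanged, so the simple form is a perfect octave.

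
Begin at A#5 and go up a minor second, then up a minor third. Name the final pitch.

Up a minor second from A#5: B5 (1 semitone up).
Up a minor third from B5: D6 (3 semitones up).

D6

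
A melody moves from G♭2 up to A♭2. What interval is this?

G to A spans two letter names (G-A): a second.
Gb2 to Ab2 is 2 semitones, matching the major second exactly, so the quality is major.

M2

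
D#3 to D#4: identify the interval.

perfect octave

D to D is the same letter name, plus an octave — that makes it an octave of some quality.
Counting semitones, D#3→D#4 is 12, which is the perfect octave.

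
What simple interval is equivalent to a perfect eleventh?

P4

Take out an octave (7 from the number): 11 − 7 = 4.
Quality carries through unchanged, so the simple form is a perfect fourth.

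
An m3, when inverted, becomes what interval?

M6

The rule of nine gives the new number: 9 − 3 = 6, so a third becomes a sixth.
The quality also flips — minor becomes major — giving a major sixth.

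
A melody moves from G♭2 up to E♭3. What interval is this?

M6

G to E spans six letter names (G-A-B-C-D-E): a sixth.
Gb2 to Eb3 is 9 semitones, matching the major sixth exactly, so the quality is major.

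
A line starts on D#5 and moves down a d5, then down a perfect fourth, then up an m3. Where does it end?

F##4

Down a diminished fifth from D#5: G##4 (6 semitones down).
G##4 down a perfect fourth → D##4 (5 semitones).
D##4 up a minor third → F##4 (3 semitones).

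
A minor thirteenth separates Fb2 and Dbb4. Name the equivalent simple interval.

Take out an octave (7 from the number): 13 − 7 = 6.
That makes a minor thirteenth a compound minor sixth — an octave plus a minor sixth.

minor 6th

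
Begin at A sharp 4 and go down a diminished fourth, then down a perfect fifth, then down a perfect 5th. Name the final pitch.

D double-sharp 3

A diminished fourth down from A#4 is E##4.
Down a perfect fifth from E##4: A##3 (7 semitones down).
A##3 down a perfect fifth → D##3 (7 semitones).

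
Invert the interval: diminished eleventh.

A5

First reduce the compound diminished eleventh to its simple form, a diminished fourth.
Inverted interval numbers add to nine, so a fourth pairs with a fifth (4 + 5 = 9).
The quality also flips — diminished becomes augmented — giving an augmented fifth.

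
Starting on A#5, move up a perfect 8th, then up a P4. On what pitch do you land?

D#7

A perfect octave up from A#5 is A#6.
Up a perfect fourth from A#6: D#7 (5 semitones up).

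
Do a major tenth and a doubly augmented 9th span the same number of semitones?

A major tenth spans 16 semitones, and a doubly augmented ninth also spans 16 semitones — they're enharmonic.

Yes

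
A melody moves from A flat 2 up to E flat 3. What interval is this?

perfect fifth

A to E spans five letter names (A-B-C-D-E), so the interval is some kind of fifth.
Ab2 to Eb3 is 7 semitones, matching the perfect fifth exactly, so the quality is perfect.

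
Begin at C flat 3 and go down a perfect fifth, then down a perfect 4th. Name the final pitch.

A perfect fifth down from Cb3 is Fb2.
A perfect fourth down from Fb2 is Cb2.

C flat 2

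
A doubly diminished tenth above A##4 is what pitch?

C6

Counting three letter names plus an octave up from A lands on C.
Moving 13 semitones up from A##4 (the size of a doubly diminished tenth) reaches C6.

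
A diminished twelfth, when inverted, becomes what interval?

A4

First reduce the compound diminished twelfth to its simple form, a diminished fifth.
Interval numbers invert to sum to nine: 5 + 4 = 9, so a fifth inverts to a fourth.
And diminished becomes augmented under inversion, so we get an augmented fourth.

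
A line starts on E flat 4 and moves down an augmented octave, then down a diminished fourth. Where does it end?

An augmented octave down from Eb4 is Ebb3.
Down a diminished fourth from Ebb3: Bb2 (4 semitones down).

B flat 2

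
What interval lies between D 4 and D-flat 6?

D to D is the same letter name, plus 2 octaves, so the interval is some kind of fifteenth.
D4 to Db6 spans 23 semitones — one semitone narrower than the perfect fifteenth (24) — giving a diminished fifteenth.
(Equivalently, a compound diminished octave: a diminished octave plus an octave.)

diminished fifteenth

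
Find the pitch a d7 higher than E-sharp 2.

D 3

Seven letter names up from E: D.
Moving 9 semitones up from E#2 (the size of a diminished seventh) reaches D3.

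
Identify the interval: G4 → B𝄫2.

Descending from G4 to Bbb2 is the same interval as ascending Bbb2 to G4.
B to G spans six letter names (B-C-D-E-F-G), plus an octave — that makes it a thirteenth of some quality.
The major thirteenth is 21 semitones; here we have 22, one semitone wider: augmented.
(Equivalently, a compound augmented sixth: an augmented sixth plus an octave.)

augmented 13th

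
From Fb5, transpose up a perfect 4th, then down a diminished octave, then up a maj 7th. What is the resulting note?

A5

Fb5 up a perfect fourth → Bbb5 (5 semitones).
Bbb5 down a diminished octave → Bb4 (11 semitones).
Bb4 up a major seventh → A5 (11 semitones).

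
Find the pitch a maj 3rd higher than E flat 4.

Three letter names up from E: G.
A major third spans 4 semitones, so from Eb4 the target pitch is G4.

G 4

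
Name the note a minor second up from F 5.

G-flat 5

The second takes the letter from F up to G.
A minor second spans 1 semitone, so from F5 the target pitch is Gb5.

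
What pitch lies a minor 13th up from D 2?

The thirteenth's letter: D up six letter names plus an octave → B.
A minor thirteenth is 20 semitones; 20 semitones up from D2 gives Bb3.

B flat 3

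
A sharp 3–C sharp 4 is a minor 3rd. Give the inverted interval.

Inverted interval numbers add to nine, so a third pairs with a sixth (3 + 6 = 9).
The quality also flips — minor becomes major — giving a major sixth.

major sixth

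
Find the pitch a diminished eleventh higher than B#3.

Counting four letter names plus an octave up from B lands on E.
A diminished eleventh is 16 semitones; 16 semitones up from B#3 gives E5.

E5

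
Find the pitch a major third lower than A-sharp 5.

F-sharp 5

The third takes the letter from A down to F.
Moving 4 semitones down from A#5 (the size of a major third) reaches F#5.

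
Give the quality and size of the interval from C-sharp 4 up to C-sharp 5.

P8

C to C is the same letter name, plus an octave, so the interval is some kind of octave.
C#4 to C#5 is 12 semitones, matching the perfect octave exactly, so the quality is perfect.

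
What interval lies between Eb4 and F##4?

doubly augmented second

E to F spans two letter names (E-F), so the interval is some kind of second.
The major second is 2 semitones; here we have 4, two semitones wider: doubly augmented.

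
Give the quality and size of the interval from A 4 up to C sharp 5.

A to C spans three letter names (A-B-C), so the interval is some kind of third.
The major third spans 4 semitones, and A4 to C#5 is exactly 4 semitones — so this is a major third.

major third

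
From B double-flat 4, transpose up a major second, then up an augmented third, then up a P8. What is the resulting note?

E 6

Bbb4 up a major second → Cb5 (2 semitones).
Up an augmented third from Cb5: E5 (5 semitones up).
E5 up a perfect octave → E6 (12 semitones).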